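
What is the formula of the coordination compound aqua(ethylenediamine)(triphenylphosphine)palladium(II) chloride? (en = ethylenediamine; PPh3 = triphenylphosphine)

Ligands: 1 aqua (H2O, neutral), 1 ethylenediamine (en, neutral), 1 triphenylphosphine (PPh3, neutral). Ligand charge sum = 0.
With Pd in oxidation state +2, the complex ion is [Pd...]^2+.
Charge balance with chloride (-1) requires 1 complex ion per 2 chloride.

[Pd(en)(H2O)(PPh3)]Cl2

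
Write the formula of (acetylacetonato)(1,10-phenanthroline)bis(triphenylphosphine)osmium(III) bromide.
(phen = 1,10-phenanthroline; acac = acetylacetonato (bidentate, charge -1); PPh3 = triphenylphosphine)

[Os(acac)(phen)(PPh3)2]Br2

Ligands: 1 1,10-phenanthroline (phen, neutral), 1 acetylacetonato (acac, -1), 2 triphenylphosphine (PPh3, neutral). Ligand charge sum = -1.
With Os in oxidation state +3, the complex ion is [Os...]^2+.
Charge balance with bromide (-1) requires 1 complex ion per 2 bromide.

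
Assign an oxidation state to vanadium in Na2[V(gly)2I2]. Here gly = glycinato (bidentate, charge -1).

2 sodium outside the brackets (+1 each) → the complex ion is 2−.
Ligand charges: 2×I = -2; 2×gly = -2; sum -4.
V + (-4) = 2− ⇒ V is +2.

+2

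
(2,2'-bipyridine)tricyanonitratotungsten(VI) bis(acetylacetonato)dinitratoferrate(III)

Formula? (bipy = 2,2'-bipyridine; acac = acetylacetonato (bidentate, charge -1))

Cation [W…]: ligand charges -4, W(VI) ⇒ ion charge 2+.
Anion [Fe…]: ligand charges -4, Fe(III) ⇒ ion charge 1−.
One 2+ cation requires 2 of the 1− anion.

[W(bipy)(CN)3(NO3)][Fe(acac)2(NO3)2]2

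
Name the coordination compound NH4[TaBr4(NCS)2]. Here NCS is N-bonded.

The 1 ammonium counter-ion carries a total charge of +1, so each complex ion is 1−.
Ligand charges: 4×bromo (-1 each), 2×isothiocyanato (-1 each); total -6. So Ta + (-6) = 1−, giving Ta = +5.
The complex ion is anionic, so tantalum takes the -ate form tantalate(V).

ammonium tetrabromodiisothiocyanatotantalate(V)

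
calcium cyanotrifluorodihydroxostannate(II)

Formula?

Ca2[Sn(CN)F3(OH)2]

Ligands: 1 cyano (CN, -1), 3 fluoro (F, -1), 2 hydroxo (OH, -1). Ligand charge sum = -6.
Charge balance with calcium (+2) requires 1 complex ion per 2 calcium.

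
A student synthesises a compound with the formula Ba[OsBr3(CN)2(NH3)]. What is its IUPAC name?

barium amminetribromodicyanoosmate(III)

The 1 barium counter-ion carries a total charge of +2, so each complex ion is 2−.
Ligand charges: 3×bromo (-1 each), 2×cyano (-1 each), 1×ammine (neutral); total -5. So Os + (-5) = 2−, giving Os = +3.
Ligands are named alphabetically: ammine before bromo before cyano.
The complex ion is anionic, so osmium takes the -ate form osmate(III).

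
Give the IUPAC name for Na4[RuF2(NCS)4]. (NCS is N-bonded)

The 4 sodium counter-ions carry a total charge of +4, so each complex ion is 4−.
Ligand charges: 4×isothiocyanato (-1 each), 2×fluoro (-1 each); total -6. So Ru + (-6) = 4−, giving Ru = +2.
Ligands are named alphabetically: fluoro before isothiocyanato.
The complex ion is anionic, so ruthenium takes the -ate form ruthenate(II).

sodium difluorotetraisothiocyanatoruthenate(II)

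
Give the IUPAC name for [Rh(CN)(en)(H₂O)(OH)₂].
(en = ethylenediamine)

aquacyano(ethylenediamine)dihydroxorhodium(III)

There is no counter-ion, so the complex is neutral overall.
Ligand charges: 1×cyano (-1 each), 2×hydroxo (-1 each), 1×aqua (neutral), 1×ethylenediamine (neutral); total -3. So Rh + (-3) = 0, giving Rh = +3.
Ligands are named alphabetically: aqua before cyano before ethylenediamine before hydroxo.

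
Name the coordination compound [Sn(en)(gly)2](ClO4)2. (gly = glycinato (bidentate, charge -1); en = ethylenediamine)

The 2 perchlorate counter-ions carry a total charge of -2, so each complex ion is 2+.
Ligand charges: 2×glycinato (-1 each), 1×ethylenediamine (neutral); total -2. So Sn + (-2) = 2+, giving Sn = +4.
Ligands are named alphabetically: ethylenediamine before glycinato.

(ethylenediamine)bis(glycinato)tin(IV) perchlorate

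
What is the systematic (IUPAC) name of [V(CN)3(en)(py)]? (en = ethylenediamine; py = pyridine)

tricyano(ethylenediamine)(pyridine)vanadium(III)

There is no counter-ion, so the complex is neutral overall.
Ligand charges: 3×cyano (-1 each), 1×ethylenediamine (neutral), 1×pyridine (neutral); total -3. So V + (-3) = 0, giving V = +3.
Ligands are named alphabetically: cyano before ethylenediamine before pyridine.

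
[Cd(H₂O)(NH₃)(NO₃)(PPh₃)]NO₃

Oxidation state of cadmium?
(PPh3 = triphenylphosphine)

1 nitrate outside the brackets (-1 each) → the complex ion is 1+.
Ligand charges: 1×PPh3 neutral; 1×NH3 neutral; 1×NO3 = -1; 1×H2O neutral; sum -1.
Cd + (-1) = 1+ ⇒ Cd is +2.

+2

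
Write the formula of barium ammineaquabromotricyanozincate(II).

Ba[ZnBr(CN)3(H2O)(NH3)]

Ligands: 1 ammine (NH3, neutral), 3 cyano (CN, -1), 1 aqua (H2O, neutral), 1 bromo (Br, -1). Ligand charge sum = -4.
With Zn in oxidation state +2, the complex ion is [Zn...]^2−.
Charge balance with barium (+2) requires 1 complex ion per 1 barium.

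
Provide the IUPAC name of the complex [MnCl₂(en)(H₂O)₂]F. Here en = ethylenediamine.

diaquadichloro(ethylenediamine)manganese(III) fluoride

The 1 fluoride counter-ion carries a total charge of -1, so each complex ion is 1+.
Ligand charges: 2×chloro (-1 each), 1×ethylenediamine (neutral), 2×aqua (neutral); total -2. So Mn + (-2) = 1+, giving Mn = +3.
Ligands are named alphabetically: aqua before chloro before ethylenediamine.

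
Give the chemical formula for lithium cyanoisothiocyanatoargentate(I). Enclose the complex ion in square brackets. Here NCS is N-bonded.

Ligands: 1 isothiocyanato (NCS, -1), 1 cyano (CN, -1). Ligand charge sum = -2.
With Ag in oxidation state +1, the complex ion is [Ag...]^1−.
Charge balance with lithium (+1) requires 1 complex ion per 1 lithium.

Li[Ag(CN)(NCS)]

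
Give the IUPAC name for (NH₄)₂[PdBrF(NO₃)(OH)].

The 2 ammonium counter-ions carry a total charge of +2, so each complex ion is 2−.
Ligand charges: 1×fluoro (-1 each), 1×nitrato (-1 each), 1×bromo (-1 each), 1×hydroxo (-1 each); total -4. So Pd + (-4) = 2−, giving Pd = +2.
The complex ion is anionic, so palladium takes the -ate form palladate(II).

ammonium bromofluorohydroxonitratopalladate(II)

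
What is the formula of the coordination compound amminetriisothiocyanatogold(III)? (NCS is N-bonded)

[Au(NCS)3(NH3)]

Ligands: 3 isothiocyanato (NCS, -1), 1 ammine (NH3, neutral). Ligand charge sum = -3.
With Au in oxidation state +3, the complex ion is [Au...].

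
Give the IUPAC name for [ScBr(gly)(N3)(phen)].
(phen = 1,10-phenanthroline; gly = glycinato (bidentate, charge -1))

azidobromo(glycinato)(1,10-phenanthroline)scandium(III)

There is no counter-ion, so the complex is neutral overall.
Ligand charges: 1×1,10-phenanthroline (neutral), 1×glycinato (-1 each), 1×bromo (-1 each), 1×azido (-1 each); total -3. So Sc + (-3) = 0, giving Sc = +3.
Ligands are named alphabetically: azido before bromo before glycinato before phenanthroline.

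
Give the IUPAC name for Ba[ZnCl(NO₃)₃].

The 1 barium counter-ion carries a total charge of +2, so each complex ion is 2−.
Ligand charges: 3×nitrato (-1 each), 1×chloro (-1 each); total -4. So Zn + (-4) = 2−, giving Zn = +2.
The complex ion is anionic, so zinc takes the -ate form zincate(II).

barium chlorotrinitratozincate(II)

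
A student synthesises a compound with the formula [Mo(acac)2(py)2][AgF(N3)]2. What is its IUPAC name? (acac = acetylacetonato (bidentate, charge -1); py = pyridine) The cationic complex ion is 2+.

The complex cation is given as 2+; its ligand charges sum to -2, so Mo = +4.
With 2 anions per cation, each anion must be 2/2 = 1−.
Anion: ligand charges sum to -2; for the ion to be 1−, Ag = +1.

bis(acetylacetonato)bis(pyridine)molybdenum(IV) azidofluoroargentate(I)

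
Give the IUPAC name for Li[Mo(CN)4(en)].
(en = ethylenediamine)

The 1 lithium counter-ion carries a total charge of +1, so each complex ion is 1−.
Ligand charges: 4×cyano (-1 each), 1×ethylenediamine (neutral); total -4. So Mo + (-4) = 1−, giving Mo = +3.
Ligands are named alphabetically: cyano before ethylenediamine.
The complex ion is anionic, so molybdenum takes the -ate form molybdate(III).

lithium tetracyano(ethylenediamine)molybdate(III)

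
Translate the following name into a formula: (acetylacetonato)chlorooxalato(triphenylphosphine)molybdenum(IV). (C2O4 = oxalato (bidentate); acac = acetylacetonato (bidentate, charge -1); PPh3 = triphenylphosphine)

[Mo(acac)(C2O4)Cl(PPh3)]

Ligands: 1 oxalato (C2O4, -2), 1 chloro (Cl, -1), 1 acetylacetonato (acac, -1), 1 triphenylphosphine (PPh3, neutral). Ligand charge sum = -4.
With Mo in oxidation state +4, the complex ion is [Mo...].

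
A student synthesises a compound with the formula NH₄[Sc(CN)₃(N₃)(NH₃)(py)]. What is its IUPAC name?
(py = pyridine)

The 1 ammonium counter-ion carries a total charge of +1, so each complex ion is 1−.
Ligand charges: 1×azido (-1 each), 1×pyridine (neutral), 1×ammine (neutral), 3×cyano (-1 each); total -4. So Sc + (-4) = 1−, giving Sc = +3.
The complex ion is anionic, so scandium takes the -ate form scandate(III).

ammonium ammineazidotricyano(pyridine)scandate(III)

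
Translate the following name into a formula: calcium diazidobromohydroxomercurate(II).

Ligands: 2 azido (N3, -1), 1 bromo (Br, -1), 1 hydroxo (OH, -1). Ligand charge sum = -4.
With Hg in oxidation state +2, the complex ion is [Hg...]^2−.
Charge balance with calcium (+2) requires 1 complex ion per 1 calcium.

Ca[HgBr(N3)2(OH)]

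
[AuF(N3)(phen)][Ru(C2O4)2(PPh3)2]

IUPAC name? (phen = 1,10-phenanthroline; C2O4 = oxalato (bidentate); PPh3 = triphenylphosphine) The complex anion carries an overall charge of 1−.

Both ions are complex: the cation is named first with the plain metal name, the anion second with the -ate form; each ion's ligands are alphabetised independently.
The complex anion is given as 1−; its ligand charges sum to -4, so Ru = +3.
A 1:1 salt means the cation carries the equal and opposite charge, 1+.
Cation: ligand charges sum to -2; for the ion to be 1+, Au = +3.

azidofluoro(1,10-phenanthroline)gold(III) dioxalatobis(triphenylphosphine)ruthenate(III)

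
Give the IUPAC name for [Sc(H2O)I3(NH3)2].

diammineaquatriiodoscandium(III)

There is no counter-ion, so the complex is neutral overall.
Ligand charges: 2×ammine (neutral), 1×aqua (neutral), 3×iodo (-1 each); total -3. So Sc + (-3) = 0, giving Sc = +3.
Ligands are named alphabetically: ammine before aqua before iodo.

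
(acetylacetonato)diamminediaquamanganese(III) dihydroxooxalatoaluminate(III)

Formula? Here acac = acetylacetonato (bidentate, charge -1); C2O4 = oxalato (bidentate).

[Mn(acac)(H2O)2(NH3)2][Al(C2O4)(OH)2]2

Cation [Mn…]: ligand charges -1, Mn(III) ⇒ ion charge 2+.
Anion [Al…]: ligand charges -4, Al(III) ⇒ ion charge 1−.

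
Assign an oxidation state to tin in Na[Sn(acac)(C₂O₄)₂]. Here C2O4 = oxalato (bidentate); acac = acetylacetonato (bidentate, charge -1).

1 sodium outside the brackets (+1 each) → the complex ion is 1−.
Ligand charges: 2×C2O4 = -4; 1×acac = -1; sum -5.
Sn + (-5) = 1− ⇒ Sn is +4.

+4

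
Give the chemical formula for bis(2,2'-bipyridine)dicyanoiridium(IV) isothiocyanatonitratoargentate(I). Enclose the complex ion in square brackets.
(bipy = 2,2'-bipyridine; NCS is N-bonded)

[Ir(bipy)2(CN)2][Ag(NCS)(NO3)]2

Cation [Ir…]: ligand charges -2, Ir(IV) ⇒ ion charge 2+.
Anion [Ag…]: ligand charges -2, Ag(I) ⇒ ion charge 1−.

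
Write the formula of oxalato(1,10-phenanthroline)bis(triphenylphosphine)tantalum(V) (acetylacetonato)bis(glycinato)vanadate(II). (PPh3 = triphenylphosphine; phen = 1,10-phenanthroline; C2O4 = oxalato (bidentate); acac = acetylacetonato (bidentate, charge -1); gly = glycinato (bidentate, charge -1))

[Ta(C2O4)(phen)(PPh3)2][V(acac)(gly)2]3

Cation [Ta…]: ligand charges -2, Ta(V) ⇒ ion charge 3+.
Anion [V…]: ligand charges -3, V(II) ⇒ ion charge 1−.
One 3+ cation requires 3 of the 1− anion.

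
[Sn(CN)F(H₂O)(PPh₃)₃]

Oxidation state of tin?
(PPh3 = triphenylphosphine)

No counter-ion: the bracketed complex is neutral.
Ligand charges: 3×PPh3 neutral; 1×CN = -1; 1×F = -1; 1×H2O neutral; sum -2.
Sn + (-2) = 0 ⇒ Sn is +2.

+2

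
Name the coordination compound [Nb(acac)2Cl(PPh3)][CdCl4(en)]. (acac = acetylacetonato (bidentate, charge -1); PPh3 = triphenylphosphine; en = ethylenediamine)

Cadmium is always +2 in its complexes; the anion's ligand charges sum to -4, so the complex anion is 2−.
A 1:1 salt means the cation carries the equal and opposite charge, 2+.
Cation: ligand charges sum to -3; for the ion to be 2+, Nb = +5.

bis(acetylacetonato)chloro(triphenylphosphine)niobium(V) tetrachloro(ethylenediamine)cadmate(II)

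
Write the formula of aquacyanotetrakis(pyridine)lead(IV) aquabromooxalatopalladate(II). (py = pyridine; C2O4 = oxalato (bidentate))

Cation [Pb…]: ligand charges -1, Pb(IV) ⇒ ion charge 3+.
Anion [Pd…]: ligand charges -3, Pd(II) ⇒ ion charge 1−.
One 3+ cation requires 3 of the 1− anion.

[Pb(CN)(H2O)(py)4][PdBr(C2O4)(H2O)]3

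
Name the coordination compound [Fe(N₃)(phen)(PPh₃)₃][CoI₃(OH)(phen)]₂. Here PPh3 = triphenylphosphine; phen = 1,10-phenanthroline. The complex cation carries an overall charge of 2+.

Both ions are complex: the cation is named first with the plain metal name, the anion second with the -ate form; each ion's ligands are alphabetised independently.
The complex cation is given as 2+; its ligand charges sum to -1, so Fe = +3.
With 2 anions per cation, each anion must be 2/2 = 1−.
Anion: ligand charges sum to -4; for the ion to be 1−, Co = +3.

azido(1,10-phenanthroline)tris(triphenylphosphine)iron(III) hydroxotriiodo(1,10-phenanthroline)cobaltate(III)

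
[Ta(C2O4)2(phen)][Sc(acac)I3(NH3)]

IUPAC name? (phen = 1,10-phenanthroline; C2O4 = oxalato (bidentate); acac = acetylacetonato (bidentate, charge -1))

dioxalato(1,10-phenanthroline)tantalum(V) (acetylacetonato)amminetriiodoscandate(III)

Both ions are complex: the cation is named first with the plain metal name, the anion second with the -ate form; each ion's ligands are alphabetised independently.
Scandium is always +3 in its complexes; the anion's ligand charges sum to -4, so the complex anion is 1−.
A 1:1 salt means the cation carries the equal and opposite charge, 1+.
Cation: ligand charges sum to -4; for the ion to be 1+, Ta = +5.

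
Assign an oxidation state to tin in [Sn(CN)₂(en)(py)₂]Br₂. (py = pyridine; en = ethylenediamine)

2 bromide outside the brackets (-1 each) → the complex ion is 2+.
Ligand charges: 2×CN = -2; 2×py neutral; 1×en neutral; sum -2.
Sn + (-2) = 2+ ⇒ Sn is +4.

+4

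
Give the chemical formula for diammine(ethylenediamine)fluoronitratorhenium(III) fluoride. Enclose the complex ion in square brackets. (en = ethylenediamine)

Ligands: 1 ethylenediamine (en, neutral), 1 nitrato (NO3, -1), 1 fluoro (F, -1), 2 ammine (NH3, neutral). Ligand charge sum = -2.
With Re in oxidation state +3, the complex ion is [Re...]^1+.
Charge balance with fluoride (-1) requires 1 complex ion per 1 fluoride.

[Re(en)F(NH3)2(NO3)]F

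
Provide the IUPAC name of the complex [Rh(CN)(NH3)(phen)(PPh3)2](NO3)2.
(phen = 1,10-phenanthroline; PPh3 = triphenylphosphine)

The 2 nitrate counter-ions carry a total charge of -2, so each complex ion is 2+.
Ligand charges: 1×cyano (-1 each), 1×1,10-phenanthroline (neutral), 1×ammine (neutral), 2×triphenylphosphine (neutral); total -1. So Rh + (-1) = 2+, giving Rh = +3.
Ligands are named alphabetically: ammine before cyano before phenanthroline before triphenylphosphine.

amminecyano(1,10-phenanthroline)bis(triphenylphosphine)rhodium(III) nitrate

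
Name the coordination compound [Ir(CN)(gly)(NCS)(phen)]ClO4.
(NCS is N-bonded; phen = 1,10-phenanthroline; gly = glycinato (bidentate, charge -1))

cyano(glycinato)isothiocyanato(1,10-phenanthroline)iridium(IV) perchlorate

The 1 perchlorate counter-ion carries a total charge of -1, so each complex ion is 1+.
Ligand charges: 1×isothiocyanato (-1 each), 1×cyano (-1 each), 1×1,10-phenanthroline (neutral), 1×glycinato (-1 each); total -3. So Ir + (-3) = 1+, giving Ir = +4.
Ligands are named alphabetically: cyano before glycinato before isothiocyanato before phenanthroline.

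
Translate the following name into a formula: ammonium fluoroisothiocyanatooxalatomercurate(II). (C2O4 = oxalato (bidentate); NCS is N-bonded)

(NH4)2[Hg(C2O4)F(NCS)]

Ligands: 1 oxalato (C2O4, -2), 1 fluoro (F, -1), 1 isothiocyanato (NCS, -1). Ligand charge sum = -4.
With Hg in oxidation state +2, the complex ion is [Hg...]^2−.
Charge balance with ammonium (+1) requires 1 complex ion per 2 ammonium.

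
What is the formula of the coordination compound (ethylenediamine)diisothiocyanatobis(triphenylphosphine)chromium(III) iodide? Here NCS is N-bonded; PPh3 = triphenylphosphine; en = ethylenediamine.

[Cr(en)(NCS)2(PPh3)2]I

Ligands: 2 isothiocyanato (NCS, -1), 2 triphenylphosphine (PPh3, neutral), 1 ethylenediamine (en, neutral). Ligand charge sum = -2.
With Cr in oxidation state +3, the complex ion is [Cr...]^1+.
Charge balance with iodide (-1) requires 1 complex ion per 1 iodide.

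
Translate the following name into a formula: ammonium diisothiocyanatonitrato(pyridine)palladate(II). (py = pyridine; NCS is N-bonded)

NH4[Pd(NCS)2(NO3)(py)]

Ligands: 1 pyridine (py, neutral), 1 nitrato (NO3, -1), 2 isothiocyanato (NCS, -1). Ligand charge sum = -3.
Charge balance with ammonium (+1) requires 1 complex ion per 1 ammonium.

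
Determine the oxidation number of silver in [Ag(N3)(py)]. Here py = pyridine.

+1

No counter-ion: the bracketed complex is neutral.
Ligand charges: 1×N3 = -1; 1×py neutral; sum -1.
Ag + (-1) = 0 ⇒ Ag is +1.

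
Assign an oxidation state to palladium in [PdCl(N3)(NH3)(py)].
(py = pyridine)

+2

No counter-ion: the bracketed complex is neutral.
Ligand charges: 1×Cl = -1; 1×N3 = -1; 1×py neutral; 1×NH3 neutral; sum -2.
Pd + (-2) = 0 ⇒ Pd is +2.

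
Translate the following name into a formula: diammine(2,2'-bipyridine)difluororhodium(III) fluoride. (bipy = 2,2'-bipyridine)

[Rh(bipy)F2(NH3)2]F

Ligands: 2 fluoro (F, -1), 1 2,2'-bipyridine (bipy, neutral), 2 ammine (NH3, neutral). Ligand charge sum = -2.
With Rh in oxidation state +3, the complex ion is [Rh...]^1+.
Charge balance with fluoride (-1) requires 1 complex ion per 1 fluoride.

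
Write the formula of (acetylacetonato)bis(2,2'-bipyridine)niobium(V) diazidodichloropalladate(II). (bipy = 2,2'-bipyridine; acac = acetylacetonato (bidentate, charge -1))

Cation [Nb…]: ligand charges -1, Nb(V) ⇒ ion charge 4+.
Anion [Pd…]: ligand charges -4, Pd(II) ⇒ ion charge 2−.

[Nb(acac)(bipy)2][PdCl2(N3)2]2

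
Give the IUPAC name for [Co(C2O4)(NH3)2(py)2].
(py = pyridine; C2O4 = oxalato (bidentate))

There is no counter-ion, so the complex is neutral overall.
Ligand charges: 2×pyridine (neutral), 2×ammine (neutral), 1×oxalato (-2 each); total -2. So Co + (-2) = 0, giving Co = +2.
Ligands are named alphabetically: ammine before oxalato before pyridine.

diammineoxalatobis(pyridine)cobalt(II)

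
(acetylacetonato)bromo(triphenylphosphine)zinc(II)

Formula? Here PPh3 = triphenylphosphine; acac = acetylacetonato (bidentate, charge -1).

[Zn(acac)Br(PPh3)]

Ligands: 1 bromo (Br, -1), 1 triphenylphosphine (PPh3, neutral), 1 acetylacetonato (acac, -1). Ligand charge sum = -2.
With Zn in oxidation state +2, the complex ion is [Zn...].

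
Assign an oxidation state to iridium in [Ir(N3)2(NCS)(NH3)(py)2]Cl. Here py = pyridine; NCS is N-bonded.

+4

1 chloride outside the brackets (-1 each) → the complex ion is 1+.
Ligand charges: 2×py neutral; 2×N3 = -2; 1×NCS = -1; 1×NH3 neutral; sum -3.
Ir + (-3) = 1+ ⇒ Ir is +4.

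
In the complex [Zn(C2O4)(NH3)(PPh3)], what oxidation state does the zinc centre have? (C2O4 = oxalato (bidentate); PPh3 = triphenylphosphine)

+2

No counter-ion: the bracketed complex is neutral.
Ligand charges: 1×NH3 neutral; 1×C2O4 = -2; 1×PPh3 neutral; sum -2.
Zn + (-2) = 0 ⇒ Zn is +2.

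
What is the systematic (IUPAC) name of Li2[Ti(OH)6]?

lithium hexahydroxotitanate(IV)

The 2 lithium counter-ions carry a total charge of +2, so each complex ion is 2−.
Ligand charges: 6×hydroxo (-1 each); total -6. So Ti + (-6) = 2−, giving Ti = +4.
The complex ion is anionic, so titanium takes the -ate form titanate(IV).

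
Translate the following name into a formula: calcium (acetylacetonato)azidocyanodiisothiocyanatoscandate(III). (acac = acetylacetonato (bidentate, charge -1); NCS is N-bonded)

Ca[Sc(acac)(CN)(N3)(NCS)2]

Ligands: 1 acetylacetonato (acac, -1), 2 isothiocyanato (NCS, -1), 1 azido (N3, -1), 1 cyano (CN, -1). Ligand charge sum = -5.
Charge balance with calcium (+2) requires 1 complex ion per 1 calcium.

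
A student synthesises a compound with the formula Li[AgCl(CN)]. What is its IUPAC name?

The 1 lithium counter-ion carries a total charge of +1, so each complex ion is 1−.
Ligand charges: 1×chloro (-1 each), 1×cyano (-1 each); total -2. So Ag + (-2) = 1−, giving Ag = +1.
The complex ion is anionic, so silver takes the -ate form argentate(I).

lithium chlorocyanoargentate(I)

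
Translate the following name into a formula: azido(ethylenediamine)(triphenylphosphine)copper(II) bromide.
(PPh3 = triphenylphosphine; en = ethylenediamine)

Ligands: 1 triphenylphosphine (PPh3, neutral), 1 ethylenediamine (en, neutral), 1 azido (N3, -1). Ligand charge sum = -1.
With Cu in oxidation state +2, the complex ion is [Cu...]^1+.
Charge balance with bromide (-1) requires 1 complex ion per 1 bromide.

[Cu(en)(N3)(PPh3)]Br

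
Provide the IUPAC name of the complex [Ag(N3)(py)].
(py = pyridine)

There is no counter-ion, so the complex is neutral overall.
Ligand charges: 1×pyridine (neutral), 1×azido (-1 each); total -1. So Ag + (-1) = 0, giving Ag = +1.
Ligands are named alphabetically: azido before pyridine.

azido(pyridine)silver(I)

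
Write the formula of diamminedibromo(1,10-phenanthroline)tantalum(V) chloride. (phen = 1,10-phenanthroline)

Ligands: 2 bromo (Br, -1), 1 1,10-phenanthroline (phen, neutral), 2 ammine (NH3, neutral). Ligand charge sum = -2.
Charge balance with chloride (-1) requires 1 complex ion per 3 chloride.

[TaBr2(NH3)2(phen)]Cl3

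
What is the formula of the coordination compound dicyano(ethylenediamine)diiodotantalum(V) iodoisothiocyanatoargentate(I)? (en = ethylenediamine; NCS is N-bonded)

Cation [Ta…]: ligand charges -4, Ta(V) ⇒ ion charge 1+.
Anion [Ag…]: ligand charges -2, Ag(I) ⇒ ion charge 1−.
One 1+ cation balances one 1− anion.

[Ta(CN)2(en)I2][AgI(NCS)]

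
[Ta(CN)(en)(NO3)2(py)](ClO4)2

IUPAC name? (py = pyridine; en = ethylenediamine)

The 2 perchlorate counter-ions carry a total charge of -2, so each complex ion is 2+.
Ligand charges: 1×pyridine (neutral), 1×ethylenediamine (neutral), 1×cyano (-1 each), 2×nitrato (-1 each); total -3. So Ta + (-3) = 2+, giving Ta = +5.
Ligands are named alphabetically: cyano before ethylenediamine before nitrato before pyridine.

cyano(ethylenediamine)dinitrato(pyridine)tantalum(V) perchlorate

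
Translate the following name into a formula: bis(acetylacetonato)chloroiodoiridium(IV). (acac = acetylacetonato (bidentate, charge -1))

Ligands: 1 chloro (Cl, -1), 2 acetylacetonato (acac, -1), 1 iodo (I, -1). Ligand charge sum = -4.
With Ir in oxidation state +4, the complex ion is [Ir...].

[Ir(acac)2ClI]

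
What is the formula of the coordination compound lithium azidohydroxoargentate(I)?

Li[Ag(N3)(OH)]

Ligands: 1 hydroxo (OH, -1), 1 azido (N3, -1). Ligand charge sum = -2.
With Ag in oxidation state +1, the complex ion is [Ag...]^1−.
Charge balance with lithium (+1) requires 1 complex ion per 1 lithium.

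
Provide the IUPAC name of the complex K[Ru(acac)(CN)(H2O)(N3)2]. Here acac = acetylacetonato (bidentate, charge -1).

The 1 potassium counter-ion carries a total charge of +1, so each complex ion is 1−.
Ligand charges: 1×aqua (neutral), 2×azido (-1 each), 1×cyano (-1 each), 1×acetylacetonato (-1 each); total -4. So Ru + (-4) = 1−, giving Ru = +3.
Ligands are named alphabetically: acetylacetonato before aqua before azido before cyano.
The complex ion is anionic, so ruthenium takes the -ate form ruthenate(III).

potassium (acetylacetonato)aquadiazidocyanoruthenate(III)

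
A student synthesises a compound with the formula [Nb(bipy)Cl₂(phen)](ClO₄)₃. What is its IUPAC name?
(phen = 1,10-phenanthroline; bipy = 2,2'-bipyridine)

The 3 perchlorate counter-ions carry a total charge of -3, so each complex ion is 3+.
Ligand charges: 2×chloro (-1 each), 1×1,10-phenanthroline (neutral), 1×2,2'-bipyridine (neutral); total -2. So Nb + (-2) = 3+, giving Nb = +5.
Ligands are named alphabetically: bipyridine before chloro before phenanthroline.

(2,2'-bipyridine)dichloro(1,10-phenanthroline)niobium(V) perchlorate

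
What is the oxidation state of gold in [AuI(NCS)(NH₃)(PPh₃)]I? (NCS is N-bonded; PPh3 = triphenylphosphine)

+3

1 iodide outside the brackets (-1 each) → the complex ion is 1+.
Ligand charges: 1×NCS = -1; 1×NH3 neutral; 1×PPh3 neutral; 1×I = -1; sum -2.
Au + (-2) = 1+ ⇒ Au is +3.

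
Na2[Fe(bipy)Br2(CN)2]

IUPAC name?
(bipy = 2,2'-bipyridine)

The 2 sodium counter-ions carry a total charge of +2, so each complex ion is 2−.
Ligand charges: 2×bromo (-1 each), 2×cyano (-1 each), 1×2,2'-bipyridine (neutral); total -4. So Fe + (-4) = 2−, giving Fe = +2.
The complex ion is anionic, so iron takes the -ate form ferrate(II).

sodium (2,2'-bipyridine)dibromodicyanoferrate(II)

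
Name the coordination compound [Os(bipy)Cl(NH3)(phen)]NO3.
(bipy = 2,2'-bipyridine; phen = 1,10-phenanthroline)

ammine(2,2'-bipyridine)chloro(1,10-phenanthroline)osmium(II) nitrate

The 1 nitrate counter-ion carries a total charge of -1, so each complex ion is 1+.
Ligand charges: 1×2,2'-bipyridine (neutral), 1×chloro (-1 each), 1×ammine (neutral), 1×1,10-phenanthroline (neutral); total -1. So Os + (-1) = 1+, giving Os = +2.
Ligands are named alphabetically: ammine before bipyridine before chloro before phenanthroline.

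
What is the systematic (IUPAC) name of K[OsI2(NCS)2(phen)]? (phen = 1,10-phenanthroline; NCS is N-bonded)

potassium diiododiisothiocyanato(1,10-phenanthroline)osmate(III)

The 1 potassium counter-ion carries a total charge of +1, so each complex ion is 1−.
Ligand charges: 2×iodo (-1 each), 1×1,10-phenanthroline (neutral), 2×isothiocyanato (-1 each); total -4. So Os + (-4) = 1−, giving Os = +3.
The complex ion is anionic, so osmium takes the -ate form osmate(III).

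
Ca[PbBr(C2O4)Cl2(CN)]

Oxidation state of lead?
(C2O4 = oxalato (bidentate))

+4

1 calcium outside the brackets (+2 each) → the complex ion is 2−.
Ligand charges: 1×Br = -1; 1×CN = -1; 1×C2O4 = -2; 2×Cl = -2; sum -6.
Pb + (-6) = 2− ⇒ Pb is +4.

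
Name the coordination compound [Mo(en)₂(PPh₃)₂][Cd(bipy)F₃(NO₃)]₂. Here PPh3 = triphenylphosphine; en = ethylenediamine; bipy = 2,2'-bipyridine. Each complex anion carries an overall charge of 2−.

The complex anion is given as 2−; its ligand charges sum to -4, so Cd = +2.
With 2 anions per cation, the cation must be 2×2 = 4+.
Cation: ligand charges sum to 0; for the ion to be 4+, Mo = +4.

bis(ethylenediamine)bis(triphenylphosphine)molybdenum(IV) (2,2'-bipyridine)trifluoronitratocadmate(II)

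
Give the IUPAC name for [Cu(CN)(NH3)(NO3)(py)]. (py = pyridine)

There is no counter-ion, so the complex is neutral overall.
Ligand charges: 1×pyridine (neutral), 1×cyano (-1 each), 1×ammine (neutral), 1×nitrato (-1 each); total -2. So Cu + (-2) = 0, giving Cu = +2.
Ligands are named alphabetically: ammine before cyano before nitrato before pyridine.

amminecyanonitrato(pyridine)copper(II)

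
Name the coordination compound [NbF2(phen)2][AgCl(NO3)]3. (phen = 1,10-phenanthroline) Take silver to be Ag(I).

Ag is given as +1; the anion's ligand charges sum to -2, so the complex anion is 1−.
With 3 anions per cation, the cation must be 3×1 = 3+.
Cation: ligand charges sum to -2; for the ion to be 3+, Nb = +5.

difluorobis(1,10-phenanthroline)niobium(V) chloronitratoargentate(I)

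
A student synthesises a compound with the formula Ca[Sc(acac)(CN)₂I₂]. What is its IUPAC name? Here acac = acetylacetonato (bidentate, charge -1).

calcium (acetylacetonato)dicyanodiiodoscandate(III)

The 1 calcium counter-ion carries a total charge of +2, so each complex ion is 2−.
Ligand charges: 2×iodo (-1 each), 2×cyano (-1 each), 1×acetylacetonato (-1 each); total -5. So Sc + (-5) = 2−, giving Sc = +3.
Ligands are named alphabetically: acetylacetonato before cyano before iodo.
The complex ion is anionic, so scandium takes the -ate form scandate(III).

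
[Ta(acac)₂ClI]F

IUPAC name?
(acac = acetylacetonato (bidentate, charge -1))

bis(acetylacetonato)chloroiodotantalum(V) fluoride

The 1 fluoride counter-ion carries a total charge of -1, so each complex ion is 1+.
Ligand charges: 1×iodo (-1 each), 1×chloro (-1 each), 2×acetylacetonato (-1 each); total -4. So Ta + (-4) = 1+, giving Ta = +5.
Ligands are named alphabetically: acetylacetonato before chloro before iodo.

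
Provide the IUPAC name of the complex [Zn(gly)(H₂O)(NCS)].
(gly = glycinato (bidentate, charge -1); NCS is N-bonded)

aqua(glycinato)isothiocyanatozinc(II)

There is no counter-ion, so the complex is neutral overall.
Ligand charges: 1×aqua (neutral), 1×glycinato (-1 each), 1×isothiocyanato (-1 each); total -2. So Zn + (-2) = 0, giving Zn = +2.
Ligands are named alphabetically: aqua before glycinato before isothiocyanato.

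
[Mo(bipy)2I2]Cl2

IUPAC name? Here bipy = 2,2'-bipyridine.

The 2 chloride counter-ions carry a total charge of -2, so each complex ion is 2+.
Ligand charges: 2×2,2'-bipyridine (neutral), 2×iodo (-1 each); total -2. So Mo + (-2) = 2+, giving Mo = +4.
Ligands are named alphabetically: bipyridine before iodo.

bis(2,2'-bipyridine)diiodomolybdenum(IV) chloride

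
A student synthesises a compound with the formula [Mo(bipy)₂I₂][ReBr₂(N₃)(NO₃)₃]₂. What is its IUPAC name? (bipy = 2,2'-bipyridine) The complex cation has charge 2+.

Both ions are complex: the cation is named first with the plain metal name, the anion second with the -ate form; each ion's ligands are alphabetised independently.
The complex cation is given as 2+; its ligand charges sum to -2, so Mo = +4.
With 2 anions per cation, each anion must be 2/2 = 1−.
Anion: ligand charges sum to -6; for the ion to be 1−, Re = +5.

bis(2,2'-bipyridine)diiodomolybdenum(IV) azidodibromotrinitratorhenate(V)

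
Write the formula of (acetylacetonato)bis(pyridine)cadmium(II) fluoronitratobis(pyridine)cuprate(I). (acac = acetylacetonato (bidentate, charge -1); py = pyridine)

Cation [Cd…]: ligand charges -1, Cd(II) ⇒ ion charge 1+.
Anion [Cu…]: ligand charges -2, Cu(I) ⇒ ion charge 1−.

[Cd(acac)(py)2][CuF(NO3)(py)2]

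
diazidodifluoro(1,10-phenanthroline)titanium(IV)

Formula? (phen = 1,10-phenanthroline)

Ligands: 2 fluoro (F, -1), 2 azido (N3, -1), 1 1,10-phenanthroline (phen, neutral). Ligand charge sum = -4.
With Ti in oxidation state +4, the complex ion is [Ti...].

[TiF2(N3)2(phen)]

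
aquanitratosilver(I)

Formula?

[Ag(H2O)(NO3)]

Ligands: 1 nitrato (NO3, -1), 1 aqua (H2O, neutral). Ligand charge sum = -1.
With Ag in oxidation state +1, the complex ion is [Ag...].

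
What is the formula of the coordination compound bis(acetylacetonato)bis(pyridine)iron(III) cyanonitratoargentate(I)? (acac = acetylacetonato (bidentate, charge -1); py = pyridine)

[Fe(acac)2(py)2][Ag(CN)(NO3)]

Cation [Fe…]: ligand charges -2, Fe(III) ⇒ ion charge 1+.
Anion [Ag…]: ligand charges -2, Ag(I) ⇒ ion charge 1−.
One 1+ cation balances one 1− anion.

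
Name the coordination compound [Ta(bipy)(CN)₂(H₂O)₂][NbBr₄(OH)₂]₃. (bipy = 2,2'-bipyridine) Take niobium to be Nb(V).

diaqua(2,2'-bipyridine)dicyanotantalum(V) tetrabromodihydroxoniobate(V)

Nb is given as +5; the anion's ligand charges sum to -6, so the complex anion is 1−.
With 3 anions per cation, the cation must be 3×1 = 3+.
Cation: ligand charges sum to -2; for the ion to be 3+, Ta = +5.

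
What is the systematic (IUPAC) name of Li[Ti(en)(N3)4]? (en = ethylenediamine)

The 1 lithium counter-ion carries a total charge of +1, so each complex ion is 1−.
Ligand charges: 1×ethylenediamine (neutral), 4×azido (-1 each); total -4. So Ti + (-4) = 1−, giving Ti = +3.
The complex ion is anionic, so titanium takes the -ate form titanate(III).

lithium tetraazido(ethylenediamine)titanate(III)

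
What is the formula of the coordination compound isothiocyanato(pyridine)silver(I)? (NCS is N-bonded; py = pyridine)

Ligands: 1 isothiocyanato (NCS, -1), 1 pyridine (py, neutral). Ligand charge sum = -1.
With Ag in oxidation state +1, the complex ion is [Ag...].

[Ag(NCS)(py)]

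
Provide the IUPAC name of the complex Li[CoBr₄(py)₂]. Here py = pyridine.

The 1 lithium counter-ion carries a total charge of +1, so each complex ion is 1−.
Ligand charges: 4×bromo (-1 each), 2×pyridine (neutral); total -4. So Co + (-4) = 1−, giving Co = +3.
Ligands are named alphabetically: bromo before pyridine.
The complex ion is anionic, so cobalt takes the -ate form cobaltate(III).

lithium tetrabromobis(pyridine)cobaltate(III)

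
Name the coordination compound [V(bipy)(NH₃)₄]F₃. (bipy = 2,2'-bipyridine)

The 3 fluoride counter-ions carry a total charge of -3, so each complex ion is 3+.
Ligand charges: 1×2,2'-bipyridine (neutral), 4×ammine (neutral); total 0. So V + (0) = 3+, giving V = +3.
Ligands are named alphabetically: ammine before bipyridine.

tetraammine(2,2'-bipyridine)vanadium(III) fluoride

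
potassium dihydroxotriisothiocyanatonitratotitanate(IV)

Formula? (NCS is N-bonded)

K2[Ti(NCS)3(NO3)(OH)2]

Ligands: 2 hydroxo (OH, -1), 3 isothiocyanato (NCS, -1), 1 nitrato (NO3, -1). Ligand charge sum = -6.
With Ti in oxidation state +4, the complex ion is [Ti...]^2−.
Charge balance with potassium (+1) requires 1 complex ion per 2 potassium.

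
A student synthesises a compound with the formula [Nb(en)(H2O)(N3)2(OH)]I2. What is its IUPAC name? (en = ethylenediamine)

The 2 iodide counter-ions carry a total charge of -2, so each complex ion is 2+.
Ligand charges: 1×hydroxo (-1 each), 1×aqua (neutral), 2×azido (-1 each), 1×ethylenediamine (neutral); total -3. So Nb + (-3) = 2+, giving Nb = +5.
Ligands are named alphabetically: aqua before azido before ethylenediamine before hydroxo.

aquadiazido(ethylenediamine)hydroxoniobium(V) iodide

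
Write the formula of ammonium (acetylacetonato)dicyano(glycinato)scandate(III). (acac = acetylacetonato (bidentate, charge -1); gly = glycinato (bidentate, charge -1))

Ligands: 1 acetylacetonato (acac, -1), 1 glycinato (gly, -1), 2 cyano (CN, -1). Ligand charge sum = -4.
With Sc in oxidation state +3, the complex ion is [Sc...]^1−.
Charge balance with ammonium (+1) requires 1 complex ion per 1 ammonium.

NH4[Sc(acac)(CN)2(gly)]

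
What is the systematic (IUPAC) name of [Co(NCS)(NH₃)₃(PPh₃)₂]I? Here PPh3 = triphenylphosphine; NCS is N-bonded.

The 1 iodide counter-ion carries a total charge of -1, so each complex ion is 1+.
Ligand charges: 2×triphenylphosphine (neutral), 1×isothiocyanato (-1 each), 3×ammine (neutral); total -1. So Co + (-1) = 1+, giving Co = +2.
Ligands are named alphabetically: ammine before isothiocyanato before triphenylphosphine.

triammineisothiocyanatobis(triphenylphosphine)cobalt(II) iodide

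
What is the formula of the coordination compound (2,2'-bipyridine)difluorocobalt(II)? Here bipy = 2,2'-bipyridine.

[Co(bipy)F2]

Ligands: 1 2,2'-bipyridine (bipy, neutral), 2 fluoro (F, -1). Ligand charge sum = -2.
With Co in oxidation state +2, the complex ion is [Co...].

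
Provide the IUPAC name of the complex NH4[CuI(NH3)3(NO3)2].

The 1 ammonium counter-ion carries a total charge of +1, so each complex ion is 1−.
Ligand charges: 1×iodo (-1 each), 3×ammine (neutral), 2×nitrato (-1 each); total -3. So Cu + (-3) = 1−, giving Cu = +2.
Ligands are named alphabetically: ammine before iodo before nitrato.
The complex ion is anionic, so copper takes the -ate form cuprate(II).

ammonium triammineiododinitratocuprate(II)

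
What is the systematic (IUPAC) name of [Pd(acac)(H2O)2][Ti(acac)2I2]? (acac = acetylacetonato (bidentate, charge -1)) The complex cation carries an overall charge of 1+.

(acetylacetonato)diaquapalladium(II) bis(acetylacetonato)diiodotitanate(III)

Both ions are complex: the cation is named first with the plain metal name, the anion second with the -ate form; each ion's ligands are alphabetised independently.
The complex cation is given as 1+; its ligand charges sum to -1, so Pd = +2.
A 1:1 salt means the anion carries the equal and opposite charge, 1−.
Anion: ligand charges sum to -4; for the ion to be 1−, Ti = +3.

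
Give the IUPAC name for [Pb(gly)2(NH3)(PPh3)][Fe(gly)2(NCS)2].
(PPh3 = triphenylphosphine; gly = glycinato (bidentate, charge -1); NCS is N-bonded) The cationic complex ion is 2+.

The complex cation is given as 2+; its ligand charges sum to -2, so Pb = +4.
A 1:1 salt means the anion carries the equal and opposite charge, 2−.
Anion: ligand charges sum to -4; for the ion to be 2−, Fe = +2.

amminebis(glycinato)(triphenylphosphine)lead(IV) bis(glycinato)diisothiocyanatoferrate(II)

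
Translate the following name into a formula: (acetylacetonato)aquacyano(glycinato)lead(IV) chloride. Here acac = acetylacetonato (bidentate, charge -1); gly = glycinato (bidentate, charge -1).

[Pb(acac)(CN)(gly)(H2O)]Cl

Ligands: 1 cyano (CN, -1), 1 aqua (H2O, neutral), 1 acetylacetonato (acac, -1), 1 glycinato (gly, -1). Ligand charge sum = -3.
Charge balance with chloride (-1) requires 1 complex ion per 1 chloride.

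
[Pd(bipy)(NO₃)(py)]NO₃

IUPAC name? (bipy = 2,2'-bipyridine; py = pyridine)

(2,2'-bipyridine)nitrato(pyridine)palladium(II) nitrate

The 1 nitrate counter-ion carries a total charge of -1, so each complex ion is 1+.
Ligand charges: 1×2,2'-bipyridine (neutral), 1×pyridine (neutral), 1×nitrato (-1 each); total -1. So Pd + (-1) = 1+, giving Pd = +2.
Ligands are named alphabetically: bipyridine before nitrato before pyridine.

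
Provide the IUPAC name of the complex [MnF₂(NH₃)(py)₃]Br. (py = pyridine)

The 1 bromide counter-ion carries a total charge of -1, so each complex ion is 1+.
Ligand charges: 3×pyridine (neutral), 2×fluoro (-1 each), 1×ammine (neutral); total -2. So Mn + (-2) = 1+, giving Mn = +3.
Ligands are named alphabetically: ammine before fluoro before pyridine.

amminedifluorotris(pyridine)manganese(III) bromide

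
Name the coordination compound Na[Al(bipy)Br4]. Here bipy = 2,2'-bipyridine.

The 1 sodium counter-ion carries a total charge of +1, so each complex ion is 1−.
Ligand charges: 4×bromo (-1 each), 1×2,2'-bipyridine (neutral); total -4. So Al + (-4) = 1−, giving Al = +3.
Ligands are named alphabetically: bipyridine before bromo.
The complex ion is anionic, so aluminium takes the -ate form aluminate(III).

sodium (2,2'-bipyridine)tetrabromoaluminate(III)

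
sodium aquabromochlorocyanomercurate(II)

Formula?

Ligands: 1 chloro (Cl, -1), 1 aqua (H2O, neutral), 1 bromo (Br, -1), 1 cyano (CN, -1). Ligand charge sum = -3.
Charge balance with sodium (+1) requires 1 complex ion per 1 sodium.

Na[HgBrCl(CN)(H2O)]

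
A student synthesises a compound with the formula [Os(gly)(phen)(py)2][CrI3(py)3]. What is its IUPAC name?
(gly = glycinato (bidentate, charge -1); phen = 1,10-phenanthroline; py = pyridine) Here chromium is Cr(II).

Both ions are complex: the cation is named first with the plain metal name, the anion second with the -ate form; each ion's ligands are alphabetised independently.
Cr is given as +2; the anion's ligand charges sum to -3, so the complex anion is 1−.
A 1:1 salt means the cation carries the equal and opposite charge, 1+.
Cation: ligand charges sum to -1; for the ion to be 1+, Os = +2.

(glycinato)(1,10-phenanthroline)bis(pyridine)osmium(II) triiodotris(pyridine)chromate(II)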